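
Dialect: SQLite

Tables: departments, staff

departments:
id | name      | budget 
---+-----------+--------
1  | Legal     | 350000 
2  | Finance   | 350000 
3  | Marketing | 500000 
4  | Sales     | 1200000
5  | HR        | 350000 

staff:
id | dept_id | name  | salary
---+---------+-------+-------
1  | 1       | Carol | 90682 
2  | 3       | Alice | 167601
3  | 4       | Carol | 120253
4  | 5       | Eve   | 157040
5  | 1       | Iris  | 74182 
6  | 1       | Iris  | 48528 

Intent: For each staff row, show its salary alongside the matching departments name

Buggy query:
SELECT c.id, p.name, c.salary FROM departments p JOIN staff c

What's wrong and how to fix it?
Bug: JOIN with no ON clause produces a cartesian product; every staff row pairs with every departments row

Fix: Specify the join condition linking the foreign key to the parent id

Corrected query:
SELECT c.id, p.name, c.salary FROM departments p JOIN staff c ON c.dept_id = p.id

Result:
id | name      | salary
---+-----------+-------
1  | Legal     | 90682 
2  | Marketing | 167601
3  | Sales     | 120253
4  | HR        | 157040
5  | Legal     | 74182 
6  | Legal     | 48528 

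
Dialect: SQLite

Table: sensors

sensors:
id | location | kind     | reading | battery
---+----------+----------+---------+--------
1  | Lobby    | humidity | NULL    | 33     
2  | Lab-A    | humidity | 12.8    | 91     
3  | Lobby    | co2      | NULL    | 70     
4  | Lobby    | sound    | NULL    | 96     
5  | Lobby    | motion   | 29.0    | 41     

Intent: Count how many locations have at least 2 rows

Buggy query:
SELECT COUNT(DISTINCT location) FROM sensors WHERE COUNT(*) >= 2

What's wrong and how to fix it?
Bug: COUNT(*) cannot appear in WHERE; the per-group count doesn't exist yet

Fix: Use a subquery that GROUPs and filters with HAVING, then count its rows

Corrected query:
SELECT COUNT(*) FROM (SELECT location FROM sensors GROUP BY location HAVING COUNT(*) >= 2)

Result:
COUNT(*)
--------
1       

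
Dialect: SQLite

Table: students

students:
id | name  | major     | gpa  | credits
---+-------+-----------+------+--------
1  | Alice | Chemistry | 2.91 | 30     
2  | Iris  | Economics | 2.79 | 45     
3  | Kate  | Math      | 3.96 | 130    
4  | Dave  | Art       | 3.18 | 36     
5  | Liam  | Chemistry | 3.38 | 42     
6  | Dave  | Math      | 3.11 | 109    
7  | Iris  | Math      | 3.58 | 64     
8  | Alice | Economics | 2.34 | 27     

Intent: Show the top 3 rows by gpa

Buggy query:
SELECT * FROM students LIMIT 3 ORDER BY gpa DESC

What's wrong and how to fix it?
Bug: ORDER BY cannot follow LIMIT; LIMIT is the final clause

Fix: Swap the clauses: ORDER BY first, then LIMIT

Corrected query:
SELECT * FROM students ORDER BY gpa DESC LIMIT 3

Result:
id | name | major     | gpa  | credits
---+------+-----------+------+--------
3  | Kate | Math      | 3.96 | 130    
7  | Iris | Math      | 3.58 | 64     
5  | Liam | Chemistry | 3.38 | 42     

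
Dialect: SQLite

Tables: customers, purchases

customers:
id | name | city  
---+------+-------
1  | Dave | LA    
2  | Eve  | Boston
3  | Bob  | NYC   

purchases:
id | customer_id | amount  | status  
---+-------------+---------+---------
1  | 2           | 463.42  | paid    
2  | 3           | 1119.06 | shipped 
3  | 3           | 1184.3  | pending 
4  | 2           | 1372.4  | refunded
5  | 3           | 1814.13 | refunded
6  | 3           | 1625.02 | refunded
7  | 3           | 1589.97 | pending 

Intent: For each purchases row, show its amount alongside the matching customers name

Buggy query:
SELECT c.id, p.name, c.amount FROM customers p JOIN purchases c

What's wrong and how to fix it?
Bug: JOIN with no ON clause produces a cartesian product; every purchases row pairs with every customers row

Fix: Add ON c.customer_id = p.id to the JOIN

Corrected query:
SELECT c.id, p.name, c.amount FROM customers p JOIN purchases c ON c.customer_id = p.id

Result:
id | name | amount 
---+------+--------
1  | Eve  | 463.42 
2  | Bob  | 1119.06
3  | Bob  | 1184.3 
4  | Eve  | 1372.4 
5  | Bob  | 1814.13
6  | Bob  | 1625.02
7  | Bob  | 1589.97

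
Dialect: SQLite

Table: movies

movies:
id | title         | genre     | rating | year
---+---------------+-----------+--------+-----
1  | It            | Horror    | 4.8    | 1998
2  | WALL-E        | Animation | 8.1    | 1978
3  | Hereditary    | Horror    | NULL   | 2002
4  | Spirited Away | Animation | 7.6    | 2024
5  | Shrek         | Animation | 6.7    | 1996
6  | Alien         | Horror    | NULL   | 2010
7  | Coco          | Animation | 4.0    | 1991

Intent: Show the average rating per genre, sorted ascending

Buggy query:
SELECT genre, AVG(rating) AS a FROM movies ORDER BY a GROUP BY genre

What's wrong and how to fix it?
Bug: GROUP BY must precede ORDER BY

Fix: Move ORDER BY to the end, after GROUP BY

Corrected query:
SELECT genre, AVG(rating) AS a FROM movies GROUP BY genre ORDER BY a

Result:
genre     | a  
----------+----
Horror    | 4.8
Animation | 6.6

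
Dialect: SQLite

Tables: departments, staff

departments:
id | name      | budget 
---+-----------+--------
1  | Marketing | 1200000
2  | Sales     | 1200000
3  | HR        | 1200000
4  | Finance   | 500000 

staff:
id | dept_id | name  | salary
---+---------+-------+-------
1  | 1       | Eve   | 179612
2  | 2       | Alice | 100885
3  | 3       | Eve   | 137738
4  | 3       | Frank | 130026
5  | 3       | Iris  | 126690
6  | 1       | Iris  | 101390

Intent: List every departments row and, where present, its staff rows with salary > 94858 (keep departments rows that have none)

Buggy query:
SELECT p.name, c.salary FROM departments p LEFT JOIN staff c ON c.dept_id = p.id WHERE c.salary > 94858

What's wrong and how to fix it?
Bug: A WHERE condition on the right-hand table after LEFT JOIN drops unmatched parents

Fix: Move the right-table condition into the ON clause so unmatched parents are kept

Corrected query:
SELECT p.name, c.salary FROM departments p LEFT JOIN staff c ON c.dept_id = p.id AND c.salary > 94858

Result:
name      | salary
----------+-------
Marketing | 101390
Marketing | 179612
Sales     | 100885
HR        | 126690
HR        | 130026
HR        | 137738
Finance   | NULL  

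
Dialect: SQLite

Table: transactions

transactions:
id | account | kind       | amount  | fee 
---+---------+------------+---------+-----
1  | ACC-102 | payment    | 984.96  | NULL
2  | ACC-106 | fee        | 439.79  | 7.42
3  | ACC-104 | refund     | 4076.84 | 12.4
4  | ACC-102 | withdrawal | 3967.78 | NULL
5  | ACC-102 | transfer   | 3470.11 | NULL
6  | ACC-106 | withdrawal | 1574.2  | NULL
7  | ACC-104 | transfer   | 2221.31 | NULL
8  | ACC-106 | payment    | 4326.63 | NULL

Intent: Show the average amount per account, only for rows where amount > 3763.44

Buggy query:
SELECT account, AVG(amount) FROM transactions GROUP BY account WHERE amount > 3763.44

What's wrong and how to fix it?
Bug: Row-level WHERE must come before GROUP BY in the clause order

Fix: Move the WHERE clause before GROUP BY

Corrected query:
SELECT account, AVG(amount) FROM transactions WHERE amount > 3763.44 GROUP BY account

Result:
account | AVG(amount)
--------+------------
ACC-102 | 3967.78    
ACC-104 | 4076.84    
ACC-106 | 4326.63    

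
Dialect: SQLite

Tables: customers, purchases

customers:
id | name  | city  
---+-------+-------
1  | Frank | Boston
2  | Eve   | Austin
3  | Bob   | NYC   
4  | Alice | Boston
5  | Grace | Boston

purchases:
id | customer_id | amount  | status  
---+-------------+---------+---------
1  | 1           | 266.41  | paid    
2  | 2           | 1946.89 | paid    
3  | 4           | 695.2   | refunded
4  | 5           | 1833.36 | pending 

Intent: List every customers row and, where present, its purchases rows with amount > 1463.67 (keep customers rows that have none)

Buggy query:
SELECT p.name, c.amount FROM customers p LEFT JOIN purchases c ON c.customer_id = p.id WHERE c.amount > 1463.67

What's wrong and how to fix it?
Bug: A WHERE condition on the right-hand table after LEFT JOIN drops unmatched parents

Fix: Move the right-table condition into the ON clause so unmatched parents are kept

Corrected query:
SELECT p.name, c.amount FROM customers p LEFT JOIN purchases c ON c.customer_id = p.id AND c.amount > 1463.67

Result:
name  | amount 
------+--------
Frank | NULL   
Eve   | 1946.89
Bob   | NULL   
Alice | NULL   
Grace | 1833.36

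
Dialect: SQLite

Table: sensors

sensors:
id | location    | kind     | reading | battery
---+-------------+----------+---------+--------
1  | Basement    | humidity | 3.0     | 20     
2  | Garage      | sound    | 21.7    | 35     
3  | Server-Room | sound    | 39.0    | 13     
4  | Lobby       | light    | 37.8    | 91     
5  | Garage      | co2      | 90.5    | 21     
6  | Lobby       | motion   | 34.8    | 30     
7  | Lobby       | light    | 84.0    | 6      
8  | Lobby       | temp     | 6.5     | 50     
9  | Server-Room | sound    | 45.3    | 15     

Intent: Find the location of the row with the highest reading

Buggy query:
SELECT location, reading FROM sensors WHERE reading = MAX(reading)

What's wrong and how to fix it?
Bug: MAX(reading) is an aggregate and cannot be used directly in WHERE

Fix: Use a subquery: WHERE reading = (SELECT MAX(reading) FROM sensors)

Corrected query:
SELECT location, reading FROM sensors WHERE reading = (SELECT MAX(reading) FROM sensors)

Result:
location | reading
---------+--------
Garage   | 90.5   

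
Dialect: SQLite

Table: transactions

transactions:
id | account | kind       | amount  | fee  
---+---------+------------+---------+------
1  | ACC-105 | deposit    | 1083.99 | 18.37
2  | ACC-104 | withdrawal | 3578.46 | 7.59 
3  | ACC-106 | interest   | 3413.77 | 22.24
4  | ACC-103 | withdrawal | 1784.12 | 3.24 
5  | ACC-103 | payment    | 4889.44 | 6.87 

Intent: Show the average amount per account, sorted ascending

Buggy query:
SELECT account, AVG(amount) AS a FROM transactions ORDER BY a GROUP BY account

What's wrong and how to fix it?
Bug: ORDER BY appears before GROUP BY; SQL clause order requires GROUP BY first

Fix: Move ORDER BY to the end, after GROUP BY

Corrected query:
SELECT account, AVG(amount) AS a FROM transactions GROUP BY account ORDER BY a

Result:
account | a      
--------+--------
ACC-105 | 1083.99
ACC-103 | 3336.78
ACC-106 | 3413.77
ACC-104 | 3578.46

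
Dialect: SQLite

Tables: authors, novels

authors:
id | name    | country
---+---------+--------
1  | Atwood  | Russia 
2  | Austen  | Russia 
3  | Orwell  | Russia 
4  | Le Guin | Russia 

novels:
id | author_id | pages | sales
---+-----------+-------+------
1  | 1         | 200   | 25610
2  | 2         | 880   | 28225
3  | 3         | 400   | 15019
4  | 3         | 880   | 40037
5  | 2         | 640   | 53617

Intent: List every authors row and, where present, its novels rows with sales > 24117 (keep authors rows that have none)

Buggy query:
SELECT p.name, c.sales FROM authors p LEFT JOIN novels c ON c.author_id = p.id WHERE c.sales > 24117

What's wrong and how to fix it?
Bug: Filtering c.sales in WHERE discards the NULL rows produced by LEFT JOIN, turning it into an inner join

Fix: Put 'c.sales > 24117' in the JOIN's ON clause instead of WHERE

Corrected query:
SELECT p.name, c.sales FROM authors p LEFT JOIN novels c ON c.author_id = p.id AND c.sales > 24117

Result:
name    | sales
--------+------
Atwood  | 25610
Austen  | 28225
Austen  | 53617
Orwell  | 40037
Le Guin | NULL 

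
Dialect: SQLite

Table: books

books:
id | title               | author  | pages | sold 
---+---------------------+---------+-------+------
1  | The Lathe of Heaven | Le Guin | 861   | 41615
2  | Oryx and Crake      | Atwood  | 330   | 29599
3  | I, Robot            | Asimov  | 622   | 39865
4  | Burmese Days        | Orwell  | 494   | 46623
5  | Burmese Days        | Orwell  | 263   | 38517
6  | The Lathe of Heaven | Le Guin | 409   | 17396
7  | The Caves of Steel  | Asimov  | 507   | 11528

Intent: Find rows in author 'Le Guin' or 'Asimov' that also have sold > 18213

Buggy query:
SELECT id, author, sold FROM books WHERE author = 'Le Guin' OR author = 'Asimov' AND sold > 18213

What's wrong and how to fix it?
Bug: Without parentheses, AND is evaluated before OR, so the sold filter only applies to the 'Asimov' branch

Fix: Add parentheses around the OR so the AND applies to both alternatives

Corrected query:
SELECT id, author, sold FROM books WHERE (author = 'Le Guin' OR author = 'Asimov') AND sold > 18213

Result:
id | author  | sold 
---+---------+------
1  | Le Guin | 41615
3  | Asimov  | 39865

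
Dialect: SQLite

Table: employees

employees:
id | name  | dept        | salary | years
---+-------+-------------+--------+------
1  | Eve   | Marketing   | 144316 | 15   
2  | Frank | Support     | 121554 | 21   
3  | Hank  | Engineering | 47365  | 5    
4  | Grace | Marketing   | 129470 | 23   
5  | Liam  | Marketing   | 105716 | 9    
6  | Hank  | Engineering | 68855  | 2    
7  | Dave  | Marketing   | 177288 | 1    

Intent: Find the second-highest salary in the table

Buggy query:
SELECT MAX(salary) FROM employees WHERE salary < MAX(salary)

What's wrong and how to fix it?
Bug: MAX(salary) on the right of the comparison is an aggregate-in-WHERE error

Fix: Put the inner MAX in a scalar subquery

Corrected query:
SELECT MAX(salary) FROM employees WHERE salary < (SELECT MAX(salary) FROM employees)

Result:
MAX(salary)
-----------
144316     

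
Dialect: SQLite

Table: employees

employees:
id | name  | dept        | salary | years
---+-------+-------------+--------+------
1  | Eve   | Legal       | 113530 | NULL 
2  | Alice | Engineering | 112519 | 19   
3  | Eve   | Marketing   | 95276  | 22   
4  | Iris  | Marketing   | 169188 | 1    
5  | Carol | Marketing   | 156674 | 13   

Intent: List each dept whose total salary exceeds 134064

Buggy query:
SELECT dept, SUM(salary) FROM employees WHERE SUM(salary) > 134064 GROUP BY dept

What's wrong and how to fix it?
Bug: Aggregate functions cannot appear in a WHERE clause

Fix: Use HAVING (which filters groups after aggregation) instead of WHERE

Corrected query:
SELECT dept, SUM(salary) FROM employees GROUP BY dept HAVING SUM(salary) > 134064

Result:
dept      | SUM(salary)
----------+------------
Marketing | 421138     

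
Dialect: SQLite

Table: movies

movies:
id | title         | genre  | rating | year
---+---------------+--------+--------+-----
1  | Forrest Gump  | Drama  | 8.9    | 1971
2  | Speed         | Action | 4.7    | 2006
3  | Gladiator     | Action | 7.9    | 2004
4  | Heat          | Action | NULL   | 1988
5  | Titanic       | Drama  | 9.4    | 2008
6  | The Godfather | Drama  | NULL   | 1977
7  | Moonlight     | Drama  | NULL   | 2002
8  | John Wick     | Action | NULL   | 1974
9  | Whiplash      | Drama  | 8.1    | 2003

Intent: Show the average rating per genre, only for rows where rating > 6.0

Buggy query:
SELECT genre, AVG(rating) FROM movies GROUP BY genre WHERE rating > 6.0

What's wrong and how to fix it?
Bug: WHERE cannot follow GROUP BY

Fix: Move the WHERE clause before GROUP BY

Corrected query:
SELECT genre, AVG(rating) FROM movies WHERE rating > 6.0 GROUP BY genre

Result:
genre  | AVG(rating)
-------+------------
Action | 7.9        
Drama  | 8.8        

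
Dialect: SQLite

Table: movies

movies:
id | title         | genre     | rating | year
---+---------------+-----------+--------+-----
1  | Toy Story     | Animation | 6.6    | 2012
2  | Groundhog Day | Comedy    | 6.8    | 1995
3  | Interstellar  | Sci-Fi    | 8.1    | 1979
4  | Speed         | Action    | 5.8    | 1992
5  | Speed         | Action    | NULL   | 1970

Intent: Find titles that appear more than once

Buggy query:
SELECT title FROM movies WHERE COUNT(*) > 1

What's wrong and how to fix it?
Bug: WHERE can't reference COUNT(*); aggregates are computed after WHERE

Fix: Group first, then use HAVING for the count condition

Corrected query:
SELECT title FROM movies GROUP BY title HAVING COUNT(*) > 1

Result:
title
-----
Speed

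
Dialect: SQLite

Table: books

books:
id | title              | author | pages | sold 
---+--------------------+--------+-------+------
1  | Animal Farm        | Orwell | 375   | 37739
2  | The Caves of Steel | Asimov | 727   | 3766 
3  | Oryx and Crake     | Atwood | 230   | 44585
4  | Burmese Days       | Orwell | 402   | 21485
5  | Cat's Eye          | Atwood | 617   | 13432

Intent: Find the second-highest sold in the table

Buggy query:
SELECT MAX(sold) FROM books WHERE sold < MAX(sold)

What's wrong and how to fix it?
Bug: MAX(sold) on the right of the comparison is an aggregate-in-WHERE error

Fix: Compute the overall MAX in a subquery, then take MAX of rows below it

Corrected query:
SELECT MAX(sold) FROM books WHERE sold < (SELECT MAX(sold) FROM books)

Result:
MAX(sold)
---------
37739    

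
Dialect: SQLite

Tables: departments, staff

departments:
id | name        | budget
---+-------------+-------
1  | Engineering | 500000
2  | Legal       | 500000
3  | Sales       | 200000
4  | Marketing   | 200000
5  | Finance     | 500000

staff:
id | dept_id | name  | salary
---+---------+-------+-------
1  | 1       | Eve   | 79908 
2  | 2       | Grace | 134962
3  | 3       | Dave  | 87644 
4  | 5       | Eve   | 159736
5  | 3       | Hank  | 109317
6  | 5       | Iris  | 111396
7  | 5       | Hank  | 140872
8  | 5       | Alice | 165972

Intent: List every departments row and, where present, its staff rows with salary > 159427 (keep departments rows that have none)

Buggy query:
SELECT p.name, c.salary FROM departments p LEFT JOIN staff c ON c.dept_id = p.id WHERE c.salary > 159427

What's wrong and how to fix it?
Bug: Filtering c.salary in WHERE discards the NULL rows produced by LEFT JOIN, turning it into an inner join

Fix: Put 'c.salary > 159427' in the JOIN's ON clause instead of WHERE

Corrected query:
SELECT p.name, c.salary FROM departments p LEFT JOIN staff c ON c.dept_id = p.id AND c.salary > 159427

Result:
name        | salary
------------+-------
Engineering | NULL  
Legal       | NULL  
Sales       | NULL  
Marketing   | NULL  
Finance     | 159736
Finance     | 165972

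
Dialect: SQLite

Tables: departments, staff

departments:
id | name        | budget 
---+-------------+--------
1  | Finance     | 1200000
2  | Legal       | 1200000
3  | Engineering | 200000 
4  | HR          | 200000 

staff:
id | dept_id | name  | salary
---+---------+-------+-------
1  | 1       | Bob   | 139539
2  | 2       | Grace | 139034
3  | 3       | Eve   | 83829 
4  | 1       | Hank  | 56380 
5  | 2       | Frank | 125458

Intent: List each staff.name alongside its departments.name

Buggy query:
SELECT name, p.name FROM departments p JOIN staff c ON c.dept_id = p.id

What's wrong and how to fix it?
Bug: Both tables have a 'name' column; the unqualified reference is ambiguous

Fix: Prefix ambiguous columns with the table alias

Corrected query:
SELECT c.name, p.name FROM departments p JOIN staff c ON c.dept_id = p.id

Result:
name  | name       
------+------------
Bob   | Finance    
Grace | Legal      
Eve   | Engineering
Hank  | Finance    
Frank | Legal      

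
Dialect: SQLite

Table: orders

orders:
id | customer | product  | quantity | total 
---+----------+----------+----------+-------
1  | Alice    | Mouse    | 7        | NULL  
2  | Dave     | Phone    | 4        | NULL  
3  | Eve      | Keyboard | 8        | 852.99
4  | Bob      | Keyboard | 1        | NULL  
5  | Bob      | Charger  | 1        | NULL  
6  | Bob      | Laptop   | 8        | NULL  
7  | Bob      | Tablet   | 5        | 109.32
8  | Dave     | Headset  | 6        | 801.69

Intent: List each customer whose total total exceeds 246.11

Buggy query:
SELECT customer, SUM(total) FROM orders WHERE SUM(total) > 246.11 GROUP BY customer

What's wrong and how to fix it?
Bug: SUM(total) is an aggregate, but WHERE filters rows before aggregation

Fix: Use HAVING (which filters groups after aggregation) instead of WHERE

Corrected query:
SELECT customer, SUM(total) FROM orders GROUP BY customer HAVING SUM(total) > 246.11

Result:
customer | SUM(total)
---------+-----------
Dave     | 801.69    
Eve      | 852.99    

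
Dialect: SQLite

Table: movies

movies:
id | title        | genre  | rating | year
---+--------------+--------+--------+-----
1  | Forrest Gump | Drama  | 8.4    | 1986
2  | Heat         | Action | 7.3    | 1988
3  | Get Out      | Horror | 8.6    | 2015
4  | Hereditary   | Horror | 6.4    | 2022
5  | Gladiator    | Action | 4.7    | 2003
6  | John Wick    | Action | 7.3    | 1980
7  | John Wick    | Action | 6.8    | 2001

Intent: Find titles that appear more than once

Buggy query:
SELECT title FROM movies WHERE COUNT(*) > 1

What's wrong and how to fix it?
Bug: WHERE can't reference COUNT(*); aggregates are computed after WHERE

Fix: Group first, then use HAVING for the count condition

Corrected query:
SELECT title FROM movies GROUP BY title HAVING COUNT(*) > 1

Result:
title    
---------
John Wick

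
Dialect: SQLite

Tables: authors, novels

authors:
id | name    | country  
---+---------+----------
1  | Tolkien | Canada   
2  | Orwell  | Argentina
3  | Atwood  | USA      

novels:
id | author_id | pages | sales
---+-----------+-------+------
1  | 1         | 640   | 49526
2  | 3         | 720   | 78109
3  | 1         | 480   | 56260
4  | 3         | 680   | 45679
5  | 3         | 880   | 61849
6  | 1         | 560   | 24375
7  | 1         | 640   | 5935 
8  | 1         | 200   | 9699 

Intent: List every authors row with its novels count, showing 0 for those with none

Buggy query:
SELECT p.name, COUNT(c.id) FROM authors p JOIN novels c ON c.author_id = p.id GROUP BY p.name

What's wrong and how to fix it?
Bug: An inner join excludes parents with zero children

Fix: Use LEFT JOIN so parents without children still appear (COUNT(c.id) gives 0)

Corrected query:
SELECT p.name, COUNT(c.id) FROM authors p LEFT JOIN novels c ON c.author_id = p.id GROUP BY p.name

Result:
name    | COUNT(c.id)
--------+------------
Atwood  | 3          
Orwell  | 0          
Tolkien | 5          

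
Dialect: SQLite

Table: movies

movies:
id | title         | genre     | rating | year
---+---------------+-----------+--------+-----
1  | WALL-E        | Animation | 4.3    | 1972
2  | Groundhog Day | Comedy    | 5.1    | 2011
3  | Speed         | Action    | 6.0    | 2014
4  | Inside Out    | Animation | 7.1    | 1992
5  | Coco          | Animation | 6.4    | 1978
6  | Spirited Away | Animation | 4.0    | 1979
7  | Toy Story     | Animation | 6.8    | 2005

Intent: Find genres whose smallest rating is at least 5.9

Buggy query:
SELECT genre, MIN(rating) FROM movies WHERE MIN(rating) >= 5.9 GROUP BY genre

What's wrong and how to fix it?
Bug: MIN() in WHERE is a misuse of aggregate

Fix: Use HAVING for the per-group MIN condition

Corrected query:
SELECT genre, MIN(rating) FROM movies GROUP BY genre HAVING MIN(rating) >= 5.9

Result:
genre  | MIN(rating)
-------+------------
Action | 6          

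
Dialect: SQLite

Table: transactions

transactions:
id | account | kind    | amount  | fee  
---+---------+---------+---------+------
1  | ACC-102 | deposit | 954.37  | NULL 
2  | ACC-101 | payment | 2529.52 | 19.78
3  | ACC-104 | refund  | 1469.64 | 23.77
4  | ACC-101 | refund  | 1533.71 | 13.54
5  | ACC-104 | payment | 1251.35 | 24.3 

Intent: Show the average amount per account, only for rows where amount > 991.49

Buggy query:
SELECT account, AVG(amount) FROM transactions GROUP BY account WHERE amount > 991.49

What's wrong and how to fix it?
Bug: Row-level WHERE must come before GROUP BY in the clause order

Fix: Place WHERE between FROM and GROUP BY

Corrected query:
SELECT account, AVG(amount) FROM transactions WHERE amount > 991.49 GROUP BY account

Result:
account | AVG(amount)
--------+------------
ACC-101 | 2031.615   
ACC-104 | 1360.495   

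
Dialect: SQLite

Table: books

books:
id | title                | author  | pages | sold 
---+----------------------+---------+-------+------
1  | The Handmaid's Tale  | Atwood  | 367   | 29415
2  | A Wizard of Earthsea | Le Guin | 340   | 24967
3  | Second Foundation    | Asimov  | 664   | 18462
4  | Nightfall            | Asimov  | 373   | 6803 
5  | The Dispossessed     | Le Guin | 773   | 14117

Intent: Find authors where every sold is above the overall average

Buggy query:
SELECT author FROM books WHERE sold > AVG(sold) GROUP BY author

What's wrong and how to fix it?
Bug: WHERE evaluates per row before aggregation, so AVG() is unavailable

Fix: Compute the overall average in a scalar subquery and compare each group's MIN against it in HAVING

Corrected query:
SELECT author FROM books GROUP BY author HAVING MIN(sold) > (SELECT AVG(sold) FROM books)

Result:
author
------
Atwood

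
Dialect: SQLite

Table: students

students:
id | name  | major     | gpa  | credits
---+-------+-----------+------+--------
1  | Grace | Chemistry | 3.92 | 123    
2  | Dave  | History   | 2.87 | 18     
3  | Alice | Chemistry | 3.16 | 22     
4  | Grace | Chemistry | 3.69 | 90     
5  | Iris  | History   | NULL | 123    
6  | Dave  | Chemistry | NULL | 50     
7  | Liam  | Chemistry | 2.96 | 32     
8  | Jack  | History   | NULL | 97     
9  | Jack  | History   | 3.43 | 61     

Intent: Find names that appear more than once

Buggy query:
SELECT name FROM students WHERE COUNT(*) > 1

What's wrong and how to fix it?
Bug: COUNT(*) is an aggregate and cannot be used in WHERE

Fix: GROUP BY name, then filter groups with HAVING COUNT(*) > 1

Corrected query:
SELECT name FROM students GROUP BY name HAVING COUNT(*) > 1

Result:
name 
-----
Dave 
Grace
Jack 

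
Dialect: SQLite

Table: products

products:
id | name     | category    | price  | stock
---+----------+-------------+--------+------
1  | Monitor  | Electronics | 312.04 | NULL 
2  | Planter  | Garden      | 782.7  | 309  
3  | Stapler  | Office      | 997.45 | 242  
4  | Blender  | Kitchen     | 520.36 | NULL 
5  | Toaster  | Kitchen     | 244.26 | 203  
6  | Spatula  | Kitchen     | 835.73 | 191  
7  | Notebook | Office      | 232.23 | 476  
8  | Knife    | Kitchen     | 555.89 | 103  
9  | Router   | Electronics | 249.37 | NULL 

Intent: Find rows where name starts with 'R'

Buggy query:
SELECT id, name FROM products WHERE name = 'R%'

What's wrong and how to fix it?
Bug: Wildcards only work with LIKE; '=' treats '%' as a literal character

Fix: Use LIKE for wildcard pattern matching

Corrected query:
SELECT id, name FROM products WHERE name LIKE 'R%'

Result:
id | name  
---+-------
9  | Router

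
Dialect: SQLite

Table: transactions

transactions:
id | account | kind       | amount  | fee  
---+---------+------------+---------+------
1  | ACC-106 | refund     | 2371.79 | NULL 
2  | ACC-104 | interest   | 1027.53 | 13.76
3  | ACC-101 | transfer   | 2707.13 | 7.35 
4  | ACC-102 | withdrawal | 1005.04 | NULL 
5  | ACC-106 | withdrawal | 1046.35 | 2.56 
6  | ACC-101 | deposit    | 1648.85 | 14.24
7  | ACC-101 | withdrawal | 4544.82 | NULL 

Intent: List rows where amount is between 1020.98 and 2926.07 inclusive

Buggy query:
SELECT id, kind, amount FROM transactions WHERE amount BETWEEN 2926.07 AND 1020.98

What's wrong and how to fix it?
Bug: BETWEEN expects the lower bound first; with 2926.07 AND 1020.98 the range is empty

Fix: Swap the bounds so the smaller value comes first

Corrected query:
SELECT id, kind, amount FROM transactions WHERE amount BETWEEN 1020.98 AND 2926.07

Result:
id | kind       | amount 
---+------------+--------
1  | refund     | 2371.79
2  | interest   | 1027.53
3  | transfer   | 2707.13
5  | withdrawal | 1046.35
6  | deposit    | 1648.85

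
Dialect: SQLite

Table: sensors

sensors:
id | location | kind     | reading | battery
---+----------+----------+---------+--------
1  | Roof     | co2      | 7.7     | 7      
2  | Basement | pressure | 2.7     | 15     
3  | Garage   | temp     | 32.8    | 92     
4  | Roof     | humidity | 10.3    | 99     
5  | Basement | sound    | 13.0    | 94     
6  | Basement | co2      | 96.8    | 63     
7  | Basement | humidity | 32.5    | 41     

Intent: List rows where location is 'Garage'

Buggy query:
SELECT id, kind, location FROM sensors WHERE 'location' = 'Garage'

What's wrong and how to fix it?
Bug: 'location' in single quotes is a string literal, not the column; the comparison is literal-vs-literal and never true

Fix: Reference the column as location without single quotes

Corrected query:
SELECT id, kind, location FROM sensors WHERE location = 'Garage'

Result:
id | kind | location
---+------+---------
3  | temp | Garage  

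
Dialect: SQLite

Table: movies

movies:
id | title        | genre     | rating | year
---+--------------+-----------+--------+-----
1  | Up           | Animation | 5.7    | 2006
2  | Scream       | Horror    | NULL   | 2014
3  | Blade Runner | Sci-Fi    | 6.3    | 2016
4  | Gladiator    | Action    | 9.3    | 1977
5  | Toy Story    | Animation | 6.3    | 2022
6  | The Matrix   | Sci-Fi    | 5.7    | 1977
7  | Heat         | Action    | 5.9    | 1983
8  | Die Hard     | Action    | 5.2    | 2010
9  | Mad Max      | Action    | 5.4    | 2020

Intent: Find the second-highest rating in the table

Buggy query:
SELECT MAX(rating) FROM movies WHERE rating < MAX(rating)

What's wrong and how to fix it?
Bug: The inner MAX is an aggregate inside WHERE, which is not allowed

Fix: Put the inner MAX in a scalar subquery

Corrected query:
SELECT MAX(rating) FROM movies WHERE rating < (SELECT MAX(rating) FROM movies)

Result:
MAX(rating)
-----------
6.3        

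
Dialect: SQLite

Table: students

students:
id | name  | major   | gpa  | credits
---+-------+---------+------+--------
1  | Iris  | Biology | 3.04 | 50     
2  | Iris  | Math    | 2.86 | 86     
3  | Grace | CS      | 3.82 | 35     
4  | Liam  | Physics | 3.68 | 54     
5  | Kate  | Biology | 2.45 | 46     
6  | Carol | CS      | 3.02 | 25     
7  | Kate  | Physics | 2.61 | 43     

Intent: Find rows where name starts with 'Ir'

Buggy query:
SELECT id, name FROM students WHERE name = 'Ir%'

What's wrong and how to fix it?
Bug: '=' compares the literal string including the % character; pattern matching needs LIKE

Fix: Use LIKE for wildcard pattern matching

Corrected query:
SELECT id, name FROM students WHERE name LIKE 'Ir%'

Result:
id | name
---+-----
1  | Iris
2  | Iris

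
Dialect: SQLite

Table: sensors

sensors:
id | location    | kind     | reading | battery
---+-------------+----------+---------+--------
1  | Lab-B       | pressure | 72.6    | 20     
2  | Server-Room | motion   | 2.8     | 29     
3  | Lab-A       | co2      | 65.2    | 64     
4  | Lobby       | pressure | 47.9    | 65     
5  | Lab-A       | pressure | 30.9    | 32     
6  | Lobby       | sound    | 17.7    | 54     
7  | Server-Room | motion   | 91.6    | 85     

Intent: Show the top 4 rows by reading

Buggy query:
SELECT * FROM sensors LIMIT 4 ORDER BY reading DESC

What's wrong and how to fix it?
Bug: LIMIT must come after ORDER BY

Fix: Swap the clauses: ORDER BY first, then LIMIT

Corrected query:
SELECT * FROM sensors ORDER BY reading DESC LIMIT 4

Result:
id | location    | kind     | reading | battery
---+-------------+----------+---------+--------
7  | Server-Room | motion   | 91.6    | 85     
1  | Lab-B       | pressure | 72.6    | 20     
3  | Lab-A       | co2      | 65.2    | 64     
4  | Lobby       | pressure | 47.9    | 65     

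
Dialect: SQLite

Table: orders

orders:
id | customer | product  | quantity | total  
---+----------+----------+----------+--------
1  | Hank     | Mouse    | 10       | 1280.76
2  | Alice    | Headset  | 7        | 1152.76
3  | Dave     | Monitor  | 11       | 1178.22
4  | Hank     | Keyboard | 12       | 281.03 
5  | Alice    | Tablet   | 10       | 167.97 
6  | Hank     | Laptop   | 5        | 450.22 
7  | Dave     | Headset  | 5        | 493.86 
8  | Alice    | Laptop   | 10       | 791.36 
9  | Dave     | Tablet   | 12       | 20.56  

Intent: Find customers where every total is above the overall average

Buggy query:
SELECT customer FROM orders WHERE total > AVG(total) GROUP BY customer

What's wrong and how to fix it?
Bug: AVG() is an aggregate; it can't sit directly in WHERE

Fix: Compute the overall average in a scalar subquery and compare each group's MIN against it in HAVING

Corrected query:
SELECT customer FROM orders GROUP BY customer HAVING MIN(total) > (SELECT AVG(total) FROM orders)

Result:
(no rows)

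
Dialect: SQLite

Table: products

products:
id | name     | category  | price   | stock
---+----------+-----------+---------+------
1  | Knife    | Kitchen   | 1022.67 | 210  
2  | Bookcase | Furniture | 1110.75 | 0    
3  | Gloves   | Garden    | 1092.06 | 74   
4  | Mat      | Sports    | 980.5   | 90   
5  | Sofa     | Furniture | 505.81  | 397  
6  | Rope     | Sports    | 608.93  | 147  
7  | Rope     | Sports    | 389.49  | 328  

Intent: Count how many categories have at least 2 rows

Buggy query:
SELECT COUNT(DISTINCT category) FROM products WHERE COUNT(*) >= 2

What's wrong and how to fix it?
Bug: WHERE filters individual rows, not groups, so a group-level COUNT is invalid there

Fix: Group first with HAVING COUNT(*) >= 2, then COUNT the resulting groups

Corrected query:
SELECT COUNT(*) FROM (SELECT category FROM products GROUP BY category HAVING COUNT(*) >= 2)

Result:
COUNT(*)
--------
2       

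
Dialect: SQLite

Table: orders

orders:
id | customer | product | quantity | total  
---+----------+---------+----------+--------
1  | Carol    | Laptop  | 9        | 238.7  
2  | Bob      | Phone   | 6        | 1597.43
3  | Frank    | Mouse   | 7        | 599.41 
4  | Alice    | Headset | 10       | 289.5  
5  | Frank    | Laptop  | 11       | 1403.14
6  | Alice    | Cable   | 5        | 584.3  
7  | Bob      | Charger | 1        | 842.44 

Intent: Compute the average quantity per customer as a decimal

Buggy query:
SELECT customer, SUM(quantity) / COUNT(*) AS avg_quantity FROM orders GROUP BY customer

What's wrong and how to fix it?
Bug: Both operands are integers, so '/' performs integer division and truncates

Fix: Cast one side to REAL so the division keeps the fractional part

Corrected query:
SELECT customer, SUM(quantity) * 1.0 / COUNT(*) AS avg_quantity FROM orders GROUP BY customer

Result:
customer | avg_quantity
---------+-------------
Alice    | 7.5         
Bob      | 3.5         
Carol    | 9           
Frank    | 9           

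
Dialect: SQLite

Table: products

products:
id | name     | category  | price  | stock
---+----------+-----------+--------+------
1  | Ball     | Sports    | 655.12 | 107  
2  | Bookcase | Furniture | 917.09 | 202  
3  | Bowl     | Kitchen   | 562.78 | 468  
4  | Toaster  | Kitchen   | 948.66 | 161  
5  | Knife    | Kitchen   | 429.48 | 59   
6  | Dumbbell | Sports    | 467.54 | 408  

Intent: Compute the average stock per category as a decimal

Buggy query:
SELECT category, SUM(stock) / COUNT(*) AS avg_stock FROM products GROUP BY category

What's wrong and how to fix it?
Bug: SUM(stock) and COUNT(*) are both integers; the division truncates the fractional part

Fix: Multiply by 1.0 (or CAST to REAL) to force floating-point division

Corrected query:
SELECT category, SUM(stock) * 1.0 / COUNT(*) AS avg_stock FROM products GROUP BY category

Result:
category  | avg_stock 
----------+-----------
Furniture | 202       
Kitchen   | 229.333333
Sports    | 257.5     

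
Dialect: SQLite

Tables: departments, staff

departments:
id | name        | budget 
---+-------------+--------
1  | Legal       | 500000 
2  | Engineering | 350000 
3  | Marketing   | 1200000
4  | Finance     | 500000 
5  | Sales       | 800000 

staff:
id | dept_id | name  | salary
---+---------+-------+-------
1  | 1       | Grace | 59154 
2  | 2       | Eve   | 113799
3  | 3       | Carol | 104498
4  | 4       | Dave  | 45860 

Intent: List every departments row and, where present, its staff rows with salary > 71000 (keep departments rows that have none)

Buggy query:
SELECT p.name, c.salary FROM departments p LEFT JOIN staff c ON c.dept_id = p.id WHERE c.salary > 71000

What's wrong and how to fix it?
Bug: Filtering c.salary in WHERE discards the NULL rows produced by LEFT JOIN, turning it into an inner join

Fix: Move the right-table condition into the ON clause so unmatched parents are kept

Corrected query:
SELECT p.name, c.salary FROM departments p LEFT JOIN staff c ON c.dept_id = p.id AND c.salary > 71000

Result:
name        | salary
------------+-------
Legal       | NULL  
Engineering | 113799
Marketing   | 104498
Finance     | NULL  
Sales       | NULL  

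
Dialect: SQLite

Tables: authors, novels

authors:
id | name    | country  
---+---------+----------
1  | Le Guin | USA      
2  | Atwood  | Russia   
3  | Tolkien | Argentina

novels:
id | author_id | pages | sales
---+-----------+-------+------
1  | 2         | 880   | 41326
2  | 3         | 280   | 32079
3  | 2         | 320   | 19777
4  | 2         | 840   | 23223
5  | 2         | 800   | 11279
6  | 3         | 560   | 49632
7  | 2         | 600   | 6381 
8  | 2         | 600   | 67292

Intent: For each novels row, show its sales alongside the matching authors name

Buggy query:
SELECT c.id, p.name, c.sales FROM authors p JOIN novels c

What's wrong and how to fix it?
Bug: Missing join condition: each novels row is matched to all authors rows instead of just its own

Fix: Specify the join condition linking the foreign key to the parent id

Corrected query:
SELECT c.id, p.name, c.sales FROM authors p JOIN novels c ON c.author_id = p.id

Result:
id | name    | sales
---+---------+------
1  | Atwood  | 41326
2  | Tolkien | 32079
3  | Atwood  | 19777
4  | Atwood  | 23223
5  | Atwood  | 11279
6  | Tolkien | 49632
7  | Atwood  | 6381 
8  | Atwood  | 67292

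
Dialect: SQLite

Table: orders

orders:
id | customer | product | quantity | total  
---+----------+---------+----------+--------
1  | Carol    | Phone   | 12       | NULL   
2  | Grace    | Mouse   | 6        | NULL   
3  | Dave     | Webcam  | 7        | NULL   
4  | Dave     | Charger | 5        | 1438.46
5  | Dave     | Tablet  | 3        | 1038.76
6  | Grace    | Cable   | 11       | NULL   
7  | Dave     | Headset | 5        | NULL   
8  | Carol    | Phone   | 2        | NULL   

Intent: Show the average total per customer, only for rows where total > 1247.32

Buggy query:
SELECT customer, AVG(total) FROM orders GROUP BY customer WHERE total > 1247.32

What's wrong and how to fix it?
Bug: Row-level WHERE must come before GROUP BY in the clause order

Fix: Move the WHERE clause before GROUP BY

Corrected query:
SELECT customer, AVG(total) FROM orders WHERE total > 1247.32 GROUP BY customer

Result:
customer | AVG(total)
---------+-----------
Dave     | 1438.46   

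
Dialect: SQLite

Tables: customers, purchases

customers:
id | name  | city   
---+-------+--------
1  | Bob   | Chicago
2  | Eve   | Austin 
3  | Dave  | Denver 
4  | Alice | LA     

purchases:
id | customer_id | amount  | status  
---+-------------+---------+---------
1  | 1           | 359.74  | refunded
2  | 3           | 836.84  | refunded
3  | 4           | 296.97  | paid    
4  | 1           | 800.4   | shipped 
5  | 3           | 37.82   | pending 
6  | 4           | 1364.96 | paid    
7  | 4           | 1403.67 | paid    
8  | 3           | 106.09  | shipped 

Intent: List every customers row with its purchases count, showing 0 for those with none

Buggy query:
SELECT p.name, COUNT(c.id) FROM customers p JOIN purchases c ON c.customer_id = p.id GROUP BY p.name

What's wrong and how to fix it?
Bug: An inner join excludes parents with zero children

Fix: Switch to LEFT JOIN to retain unmatched parent rows

Corrected query:
SELECT p.name, COUNT(c.id) FROM customers p LEFT JOIN purchases c ON c.customer_id = p.id GROUP BY p.name

Result:
name  | COUNT(c.id)
------+------------
Alice | 3          
Bob   | 2          
Dave  | 3          
Eve   | 0          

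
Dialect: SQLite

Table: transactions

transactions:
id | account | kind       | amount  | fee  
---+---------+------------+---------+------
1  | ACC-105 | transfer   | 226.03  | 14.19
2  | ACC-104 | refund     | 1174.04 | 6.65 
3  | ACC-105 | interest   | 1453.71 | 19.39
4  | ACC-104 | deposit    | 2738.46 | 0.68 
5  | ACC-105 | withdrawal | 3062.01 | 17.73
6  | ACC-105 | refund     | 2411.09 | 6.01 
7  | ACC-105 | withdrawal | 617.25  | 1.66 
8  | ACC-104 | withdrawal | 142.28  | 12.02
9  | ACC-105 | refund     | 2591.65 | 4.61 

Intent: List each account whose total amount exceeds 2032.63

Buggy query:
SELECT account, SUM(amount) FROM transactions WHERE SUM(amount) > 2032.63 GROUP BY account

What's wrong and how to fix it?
Bug: Aggregate functions cannot appear in a WHERE clause

Fix: Use HAVING (which filters groups after aggregation) instead of WHERE

Corrected query:
SELECT account, SUM(amount) FROM transactions GROUP BY account HAVING SUM(amount) > 2032.63

Result:
account | SUM(amount)
--------+------------
ACC-104 | 4054.78    
ACC-105 | 10361.74   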